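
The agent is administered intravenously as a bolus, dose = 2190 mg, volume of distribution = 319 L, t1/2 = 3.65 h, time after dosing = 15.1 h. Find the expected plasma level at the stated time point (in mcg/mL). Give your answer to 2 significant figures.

C₀ = Dose / Vd = 2190 / 319 = 6.865 mg/L
k = ln2 / t½ = 0.693147 / 3.65 = 0.1899 h⁻¹
C = C₀ · e^(−k·t) = 6.865 × e^(−0.1899 × 15.1)
  = 6.865 × 0.05684 = 0.3902 mg/L
(0.3902 mg/L = 0.3902 mcg/mL)

0.39 mcg/mL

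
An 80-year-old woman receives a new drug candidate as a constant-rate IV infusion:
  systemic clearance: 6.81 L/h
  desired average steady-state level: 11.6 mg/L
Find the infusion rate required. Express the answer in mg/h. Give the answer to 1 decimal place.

At steady state, infusion rate R₀ = Css × CL = 11.6 × 6.810 = 79.00 mg/h

79.0 mg/h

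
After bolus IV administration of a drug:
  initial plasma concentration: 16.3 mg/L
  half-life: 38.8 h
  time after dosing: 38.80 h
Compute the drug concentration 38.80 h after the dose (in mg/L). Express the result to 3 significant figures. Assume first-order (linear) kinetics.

8.15 mg/L

k = ln2 / t½ = 0.693147 / 38.8 = 0.01786 h⁻¹
t / t½ = 38.80 / 38.8 = 1 half-lives
C = C₀ × (1/2)^1 = 16.30 × 0.5000 = 8.150 mg/L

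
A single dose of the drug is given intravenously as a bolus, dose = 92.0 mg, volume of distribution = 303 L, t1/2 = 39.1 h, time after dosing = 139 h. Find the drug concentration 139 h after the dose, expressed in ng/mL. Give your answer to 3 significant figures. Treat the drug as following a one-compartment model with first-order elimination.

C₀ = Dose / Vd = 92.00 / 303 = 0.3036 mg/L
k = ln2 / t½ = 0.693147 / 39.1 = 0.01773 h⁻¹
C = C₀ · e^(−k·t) = 0.3036 × e^(−0.01773 × 139)
  = 0.3036 × 0.08505 = 0.02582 mg/L
Convert: 0.02582 mg/L × 1000 = 25.82 ng/mL

25.8 ng/mL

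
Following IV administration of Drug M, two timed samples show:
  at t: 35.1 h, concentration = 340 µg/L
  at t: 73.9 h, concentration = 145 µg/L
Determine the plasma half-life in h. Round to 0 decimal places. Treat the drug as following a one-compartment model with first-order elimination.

32 h

k = ln(C₁/C₂) / (t₂ − t₁) = ln(340/145) / (73.9 − 35.1)
  = 0.8522 / 38.80 = 0.02196 h⁻¹
t½ = ln2 / k = 0.693147 / 0.02196 = 31.56 h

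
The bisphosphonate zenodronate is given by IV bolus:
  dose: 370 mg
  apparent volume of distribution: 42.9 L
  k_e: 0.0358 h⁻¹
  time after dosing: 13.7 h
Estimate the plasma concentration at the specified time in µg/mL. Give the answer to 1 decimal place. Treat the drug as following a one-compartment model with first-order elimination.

5.3 µg/mL

C₀ = Dose / Vd = 370.0 / 42.9 = 8.625 mg/L
C = C₀ · e^(−k·t) = 8.625 × e^(−0.03580 × 13.7)
  = 8.625 × 0.6123 = 5.281 mg/L
(5.281 mg/L = 5.281 µg/mL)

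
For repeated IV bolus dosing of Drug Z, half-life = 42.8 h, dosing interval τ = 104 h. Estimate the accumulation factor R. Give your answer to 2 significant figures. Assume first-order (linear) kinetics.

1.2

k = ln2 / t½ = 0.693147 / 42.8 = 0.01620 h⁻¹
e^(−kτ) = e^(−0.01620 × 104) = 0.1855
Accumulation ratio R = 1 / (1 − e^(−kτ)) = 1 / (1 − 0.1855) = 1.228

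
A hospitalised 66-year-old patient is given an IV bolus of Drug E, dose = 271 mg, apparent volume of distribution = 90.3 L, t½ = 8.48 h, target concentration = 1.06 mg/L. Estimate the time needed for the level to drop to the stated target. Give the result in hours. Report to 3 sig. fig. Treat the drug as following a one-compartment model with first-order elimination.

C₀ = Dose / Vd = 271.0 / 90.3 = 3.001 mg/L
k = ln2 / t½ = 0.693147 / 8.48 = 0.08174 h⁻¹
t = ln(C₀ / C) / k = ln(3.001 / 1.06) / 0.08174
  = ln(2.831) / 0.08174 = 1.041 / 0.08174 = 12.74 h

12.7 h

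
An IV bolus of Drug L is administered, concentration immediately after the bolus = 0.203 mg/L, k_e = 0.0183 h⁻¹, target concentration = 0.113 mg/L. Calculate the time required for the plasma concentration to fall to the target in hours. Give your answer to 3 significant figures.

t = ln(C₀ / C) / k = ln(0.2030 / 0.113) / 0.01830
  = ln(1.796) / 0.01830 = 0.5856 / 0.01830 = 32.00 h

32.0 h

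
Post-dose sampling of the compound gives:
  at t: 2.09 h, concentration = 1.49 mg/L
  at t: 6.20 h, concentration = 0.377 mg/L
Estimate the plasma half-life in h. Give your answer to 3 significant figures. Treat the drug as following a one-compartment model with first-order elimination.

2.07 h

k = ln(C₁/C₂) / (t₂ − t₁) = ln(1.49/0.377) / (6.20 − 2.09)
  = 1.374 / 4.110 = 0.3343 h⁻¹
t½ = ln2 / k = 0.693147 / 0.3343 = 2.073 h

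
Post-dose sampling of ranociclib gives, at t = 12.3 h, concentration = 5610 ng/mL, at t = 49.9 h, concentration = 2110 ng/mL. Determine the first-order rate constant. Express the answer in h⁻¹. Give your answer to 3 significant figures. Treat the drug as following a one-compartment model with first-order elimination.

k = ln(C₁/C₂) / (t₂ − t₁) = ln(5610/2110) / (49.9 − 12.3)
  = 0.9779 / 37.60 = 0.02601 h⁻¹

0.0260 h⁻¹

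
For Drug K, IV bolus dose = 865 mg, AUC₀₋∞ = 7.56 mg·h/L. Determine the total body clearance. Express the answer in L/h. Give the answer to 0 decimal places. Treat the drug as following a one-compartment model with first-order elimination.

CL = Dose / AUC = 865 / 7.56 = 114.4 L/h

114 L/h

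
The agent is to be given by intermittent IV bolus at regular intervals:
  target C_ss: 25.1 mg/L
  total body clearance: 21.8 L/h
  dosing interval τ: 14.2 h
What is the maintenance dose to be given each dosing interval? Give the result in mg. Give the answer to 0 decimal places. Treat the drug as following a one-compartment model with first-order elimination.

7770 mg

At steady state, Dose/τ = Css × CL.
Dose = Css × CL × τ = 25.1 × 21.80 × 14.2 = 7770 mg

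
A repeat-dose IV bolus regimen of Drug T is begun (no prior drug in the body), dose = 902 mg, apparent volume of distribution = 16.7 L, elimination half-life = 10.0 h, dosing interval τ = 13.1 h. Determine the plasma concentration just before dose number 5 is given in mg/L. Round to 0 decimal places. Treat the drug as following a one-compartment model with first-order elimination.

C₀ per dose = Dose / Vd = 902 / 16.7 = 54.01 mg/L
k = ln2 / t½ = 0.693147 / 10.0 = 0.06931 h⁻¹
Fraction remaining after one interval: r = e^(−kτ) = e^(−0.06931 × 13.1) = 0.4033
Before dose 5, 4 doses have been given (aged 1τ, 2τ, 3τ, 4τ).
C_trough = C₀ × (r + r² + … + r^4) = C₀ × r(1−r^4)/(1−r)
        = 54.01 × 0.4033 × (1 − 0.02646) / (1 − 0.4033) = 35.54 mg/L

36 mg/L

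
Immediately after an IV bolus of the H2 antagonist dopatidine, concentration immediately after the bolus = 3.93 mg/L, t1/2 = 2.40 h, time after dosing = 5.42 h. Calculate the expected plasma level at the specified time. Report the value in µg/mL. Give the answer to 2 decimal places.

0.82 µg/mL

k = ln2 / t½ = 0.693147 / 2.40 = 0.2888 h⁻¹
C = C₀ · e^(−k·t) = 3.930 × e^(−0.2888 × 5.42)
  = 3.930 × 0.2090 = 0.8214 mg/L
(0.8214 mg/L = 0.8214 µg/mL)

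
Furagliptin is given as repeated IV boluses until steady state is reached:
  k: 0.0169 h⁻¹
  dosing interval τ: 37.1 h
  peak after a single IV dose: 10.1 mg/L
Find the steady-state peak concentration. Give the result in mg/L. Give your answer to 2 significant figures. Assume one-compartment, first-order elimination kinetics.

e^(−kτ) = e^(−0.01690 × 37.1) = 0.5342
Accumulation ratio R = 1 / (1 − e^(−kτ)) = 1 / (1 − 0.5342) = 2.147
Steady-state peak = C₀ × R = 10.1 × 2.147 = 21.68 mg/L

22 mg/L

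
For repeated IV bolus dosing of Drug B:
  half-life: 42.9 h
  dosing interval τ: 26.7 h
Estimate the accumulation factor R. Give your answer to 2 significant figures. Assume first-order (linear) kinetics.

2.9

k = ln2 / t½ = 0.693147 / 42.9 = 0.01616 h⁻¹
e^(−kτ) = e^(−0.01616 × 26.7) = 0.6496
Accumulation ratio R = 1 / (1 − e^(−kτ)) = 1 / (1 − 0.6496) = 2.854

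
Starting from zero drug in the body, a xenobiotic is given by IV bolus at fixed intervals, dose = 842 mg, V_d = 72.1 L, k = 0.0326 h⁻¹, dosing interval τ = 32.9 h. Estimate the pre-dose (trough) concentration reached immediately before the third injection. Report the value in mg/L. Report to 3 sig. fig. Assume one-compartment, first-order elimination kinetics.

5.36 mg/L

C₀ per dose = Dose / Vd = 842 / 72.1 = 11.68 mg/L
Fraction remaining after one interval: r = e^(−kτ) = e^(−0.03260 × 32.9) = 0.3421
Before dose 3, 2 doses have been given (aged 1τ, 2τ).
C_trough = C₀ × (r + r²) = 11.68 × (0.3421 + 0.1170) = 5.362 mg/L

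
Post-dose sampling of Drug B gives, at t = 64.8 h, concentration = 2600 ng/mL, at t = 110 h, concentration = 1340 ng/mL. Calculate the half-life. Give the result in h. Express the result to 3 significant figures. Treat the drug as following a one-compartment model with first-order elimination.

47.3 h

k = ln(C₁/C₂) / (t₂ − t₁) = ln(2600/1340) / (110 − 64.8)
  = 0.6628 / 45.20 = 0.01466 h⁻¹
t½ = ln2 / k = 0.693147 / 0.01466 = 47.28 h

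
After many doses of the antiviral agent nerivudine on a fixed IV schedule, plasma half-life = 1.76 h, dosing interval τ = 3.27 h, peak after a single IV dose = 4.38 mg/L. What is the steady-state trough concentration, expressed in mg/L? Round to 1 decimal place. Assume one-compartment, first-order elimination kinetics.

1.7 mg/L

k = ln2 / t½ = 0.693147 / 1.76 = 0.3938 h⁻¹
e^(−kτ) = e^(−0.3938 × 3.27) = 0.2759
Accumulation ratio R = 1 / (1 − e^(−kτ)) = 1 / (1 − 0.2759) = 1.381
Steady-state trough = C₀ × R × e^(−kτ) = 4.38 × 1.381 × 0.2759 = 1.669 mg/L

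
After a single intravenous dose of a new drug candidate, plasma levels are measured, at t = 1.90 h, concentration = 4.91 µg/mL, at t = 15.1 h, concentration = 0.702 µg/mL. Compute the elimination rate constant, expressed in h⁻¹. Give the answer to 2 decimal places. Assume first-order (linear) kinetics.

k = ln(C₁/C₂) / (t₂ − t₁) = ln(4.91/0.702) / (15.1 − 1.90)
  = 1.945 / 13.20 = 0.1473 h⁻¹

0.15 h⁻¹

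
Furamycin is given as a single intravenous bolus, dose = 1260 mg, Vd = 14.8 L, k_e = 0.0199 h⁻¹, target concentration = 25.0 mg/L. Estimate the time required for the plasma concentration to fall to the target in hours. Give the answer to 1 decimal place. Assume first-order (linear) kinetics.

61.6 h

C₀ = Dose / Vd = 1260 / 14.8 = 85.14 mg/L
t = ln(C₀ / C) / k = ln(85.14 / 25.0) / 0.01990
  = ln(3.406) / 0.01990 = 1.226 / 0.01990 = 61.61 h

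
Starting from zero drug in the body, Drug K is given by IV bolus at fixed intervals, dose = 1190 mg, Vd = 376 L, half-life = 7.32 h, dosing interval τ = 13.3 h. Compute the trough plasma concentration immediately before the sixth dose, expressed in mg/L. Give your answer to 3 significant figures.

C₀ per dose = Dose / Vd = 1190 / 376 = 3.165 mg/L
k = ln2 / t½ = 0.693147 / 7.32 = 0.09469 h⁻¹
Fraction remaining after one interval: r = e^(−kτ) = e^(−0.09469 × 13.3) = 0.2838
Before dose 6, 5 doses have been given (aged 1τ, 2τ, 3τ, 4τ, 5τ).
C_trough = C₀ × (r + r² + … + r^5) = C₀ × r(1−r^5)/(1−r)
        = 3.165 × 0.2838 × (1 − 0.001841) / (1 − 0.2838) = 1.252 mg/L

1.25 mg/L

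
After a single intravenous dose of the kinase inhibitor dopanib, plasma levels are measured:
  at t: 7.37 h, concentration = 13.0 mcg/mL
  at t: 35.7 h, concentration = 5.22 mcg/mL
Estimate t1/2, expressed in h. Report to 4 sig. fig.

k = ln(C₁/C₂) / (t₂ − t₁) = ln(13.0/5.22) / (35.7 − 7.37)
  = 0.9125 / 28.33 = 0.03221 h⁻¹
t½ = ln2 / k = 0.693147 / 0.03221 = 21.52 h

21.52 h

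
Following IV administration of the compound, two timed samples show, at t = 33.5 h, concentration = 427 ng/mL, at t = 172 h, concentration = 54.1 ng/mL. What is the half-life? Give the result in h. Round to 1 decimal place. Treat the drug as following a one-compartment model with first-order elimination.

k = ln(C₁/C₂) / (t₂ − t₁) = ln(427/54.1) / (172 − 33.5)
  = 2.066 / 138.5 = 0.01492 h⁻¹
t½ = ln2 / k = 0.693147 / 0.01492 = 46.46 h

46.5 h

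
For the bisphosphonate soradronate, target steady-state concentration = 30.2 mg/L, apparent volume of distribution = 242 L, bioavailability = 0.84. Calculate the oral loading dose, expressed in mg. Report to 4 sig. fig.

8700 mg

LD = Css × Vd / F = 30.2 × 242 / 0.84 = 8700 mg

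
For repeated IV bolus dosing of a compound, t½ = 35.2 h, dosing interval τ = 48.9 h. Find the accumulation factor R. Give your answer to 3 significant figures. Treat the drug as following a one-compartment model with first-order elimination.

k = ln2 / t½ = 0.693147 / 35.2 = 0.01969 h⁻¹
e^(−kτ) = e^(−0.01969 × 48.9) = 0.3818
Accumulation ratio R = 1 / (1 − e^(−kτ)) = 1 / (1 − 0.3818) = 1.618

1.62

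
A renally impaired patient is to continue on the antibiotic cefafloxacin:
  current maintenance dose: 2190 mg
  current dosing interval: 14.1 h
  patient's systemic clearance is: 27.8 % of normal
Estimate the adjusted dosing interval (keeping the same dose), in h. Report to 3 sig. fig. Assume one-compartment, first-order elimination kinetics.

50.7 h

To keep the same average steady-state level, dosing rate must scale with clearance.
CL ratio = 27.8 / 100 = 0.2780
New interval (same dose) = 14.1 / 0.2780 = 50.72 h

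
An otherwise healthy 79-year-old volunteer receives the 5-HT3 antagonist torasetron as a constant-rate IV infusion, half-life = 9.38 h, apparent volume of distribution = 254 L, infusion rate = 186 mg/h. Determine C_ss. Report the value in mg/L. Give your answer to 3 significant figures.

9.91 mg/L

k = ln2 / t½ = 0.693147 / 9.38 = 0.07390 h⁻¹
CL = k × Vd = 0.07390 × 254 = 18.77 L/h
At steady state Css = R₀ / CL = 186 / 18.77 = 9.909 mg/L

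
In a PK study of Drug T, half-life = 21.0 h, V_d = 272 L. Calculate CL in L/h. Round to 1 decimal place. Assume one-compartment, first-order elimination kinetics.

k = ln2 / t½ = 0.693147 / 21.0 = 0.03301 h⁻¹
CL = k × Vd = 0.03301 × 272 = 8.979 L/h

9.0 L/h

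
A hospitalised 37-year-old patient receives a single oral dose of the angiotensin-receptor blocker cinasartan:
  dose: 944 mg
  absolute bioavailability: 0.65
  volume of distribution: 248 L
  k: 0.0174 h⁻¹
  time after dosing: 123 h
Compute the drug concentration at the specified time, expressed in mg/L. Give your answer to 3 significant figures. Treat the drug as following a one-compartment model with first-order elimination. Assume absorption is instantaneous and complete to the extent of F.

Amount reaching circulation = F × Dose = 0.65 × 944.0 = 613.6 mg
C₀ = F·Dose / Vd = 613.6 / 248 = 2.474 mg/L
C = C₀ · e^(−k·t) = 2.474 × e^(−0.01740 × 123)
  = 2.474 × 0.1176 = 0.2909 mg/L

0.291 mg/L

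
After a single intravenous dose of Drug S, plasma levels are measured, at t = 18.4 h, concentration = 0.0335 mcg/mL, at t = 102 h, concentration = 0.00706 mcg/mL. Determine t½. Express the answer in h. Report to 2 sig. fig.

k = ln(C₁/C₂) / (t₂ − t₁) = ln(0.0335/0.00706) / (102 − 18.4)
  = 1.557 / 83.60 = 0.01862 h⁻¹
t½ = ln2 / k = 0.693147 / 0.01862 = 37.23 h

37 h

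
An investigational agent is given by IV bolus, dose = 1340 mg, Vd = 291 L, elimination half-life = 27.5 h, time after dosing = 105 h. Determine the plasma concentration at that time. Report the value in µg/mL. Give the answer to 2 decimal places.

C₀ = Dose / Vd = 1340 / 291 = 4.605 mg/L
k = ln2 / t½ = 0.693147 / 27.5 = 0.02521 h⁻¹
C = C₀ · e^(−k·t) = 4.605 × e^(−0.02521 × 105)
  = 4.605 × 0.07086 = 0.3263 mg/L
(0.3263 mg/L = 0.3263 µg/mL)

0.33 µg/mL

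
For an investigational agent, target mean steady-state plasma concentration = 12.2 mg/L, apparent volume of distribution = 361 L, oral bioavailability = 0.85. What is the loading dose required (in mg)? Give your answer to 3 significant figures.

5180 mg

LD = Css × Vd / F = 12.2 × 361 / 0.85 = 5181 mg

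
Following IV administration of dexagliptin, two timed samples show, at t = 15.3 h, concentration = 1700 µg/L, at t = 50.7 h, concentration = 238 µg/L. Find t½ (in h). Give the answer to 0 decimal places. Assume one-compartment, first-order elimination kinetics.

12 h

k = ln(C₁/C₂) / (t₂ − t₁) = ln(1700/238) / (50.7 − 15.3)
  = 1.966 / 35.40 = 0.05554 h⁻¹
t½ = ln2 / k = 0.693147 / 0.05554 = 12.48 h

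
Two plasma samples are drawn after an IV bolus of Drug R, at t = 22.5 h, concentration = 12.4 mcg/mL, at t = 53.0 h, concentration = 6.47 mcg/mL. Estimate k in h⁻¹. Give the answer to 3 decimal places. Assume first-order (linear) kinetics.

k = ln(C₁/C₂) / (t₂ − t₁) = ln(12.4/6.47) / (53.0 − 22.5)
  = 0.6505 / 30.50 = 0.02133 h⁻¹

0.021 h⁻¹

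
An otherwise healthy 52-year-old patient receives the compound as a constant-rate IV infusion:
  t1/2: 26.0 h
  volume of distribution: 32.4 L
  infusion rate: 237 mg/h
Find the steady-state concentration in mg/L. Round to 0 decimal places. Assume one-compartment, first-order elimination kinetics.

k = ln2 / t½ = 0.693147 / 26.0 = 0.02666 h⁻¹
CL = k × Vd = 0.02666 × 32.4 = 0.8638 L/h
At steady state Css = R₀ / CL = 237 / 0.8638 = 274.4 mg/L

274 mg/L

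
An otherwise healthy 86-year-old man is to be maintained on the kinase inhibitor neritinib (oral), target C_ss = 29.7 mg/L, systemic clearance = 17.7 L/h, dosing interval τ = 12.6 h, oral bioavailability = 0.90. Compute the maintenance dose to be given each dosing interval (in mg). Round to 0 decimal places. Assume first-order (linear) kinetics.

7360 mg

At steady state, F × (Dose/τ) = Css × CL.
Dose = Css × CL × τ / F = 29.7 × 17.70 × 12.6 / 0.90 = 7360 mg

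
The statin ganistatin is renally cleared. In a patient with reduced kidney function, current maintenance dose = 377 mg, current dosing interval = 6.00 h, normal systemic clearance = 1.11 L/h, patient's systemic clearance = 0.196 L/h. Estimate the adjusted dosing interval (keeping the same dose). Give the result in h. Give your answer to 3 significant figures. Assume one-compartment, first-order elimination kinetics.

34.0 h

To keep the same average steady-state level, dosing rate must scale with clearance.
CL ratio = 0.196 / 1.11 = 0.1766
New interval (same dose) = 6.00 / 0.1766 = 33.98 h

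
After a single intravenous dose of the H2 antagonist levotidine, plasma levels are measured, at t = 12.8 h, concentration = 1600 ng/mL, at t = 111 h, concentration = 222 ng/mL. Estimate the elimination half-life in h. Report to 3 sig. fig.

k = ln(C₁/C₂) / (t₂ − t₁) = ln(1600/222) / (111 − 12.8)
  = 1.975 / 98.20 = 0.02011 h⁻¹
t½ = ln2 / k = 0.693147 / 0.02011 = 34.47 h

34.5 h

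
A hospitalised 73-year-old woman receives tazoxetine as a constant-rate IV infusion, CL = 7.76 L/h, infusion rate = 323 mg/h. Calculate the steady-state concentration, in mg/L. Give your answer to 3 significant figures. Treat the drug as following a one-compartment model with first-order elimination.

41.6 mg/L

At steady state Css = R₀ / CL = 323 / 7.760 = 41.62 mg/L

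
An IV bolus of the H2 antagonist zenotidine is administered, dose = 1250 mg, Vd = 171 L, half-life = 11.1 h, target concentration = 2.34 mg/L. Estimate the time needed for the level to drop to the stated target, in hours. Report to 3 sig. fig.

C₀ = Dose / Vd = 1250 / 171 = 7.310 mg/L
k = ln2 / t½ = 0.693147 / 11.1 = 0.06245 h⁻¹
t = ln(C₀ / C) / k = ln(7.310 / 2.34) / 0.06245
  = ln(3.124) / 0.06245 = 1.139 / 0.06245 = 18.24 h

18.2 h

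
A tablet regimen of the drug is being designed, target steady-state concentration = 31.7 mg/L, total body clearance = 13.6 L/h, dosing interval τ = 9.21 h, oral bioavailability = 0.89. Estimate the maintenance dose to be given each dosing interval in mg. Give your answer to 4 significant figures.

4461 mg

At steady state, F × (Dose/τ) = Css × CL.
Dose = Css × CL × τ / F = 31.7 × 13.60 × 9.21 / 0.89 = 4461 mg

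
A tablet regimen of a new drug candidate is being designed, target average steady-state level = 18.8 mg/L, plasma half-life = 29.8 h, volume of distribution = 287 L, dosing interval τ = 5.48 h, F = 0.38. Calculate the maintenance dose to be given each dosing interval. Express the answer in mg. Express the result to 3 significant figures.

k = ln2 / t½ = 0.693147 / 29.8 = 0.02326 h⁻¹
CL = k × Vd = 0.02326 × 287 = 6.676 L/h
At steady state, F × (Dose/τ) = Css × CL.
Dose = Css × CL × τ / F = 18.8 × 6.676 × 5.48 / 0.38 = 1810 mg

1810 mg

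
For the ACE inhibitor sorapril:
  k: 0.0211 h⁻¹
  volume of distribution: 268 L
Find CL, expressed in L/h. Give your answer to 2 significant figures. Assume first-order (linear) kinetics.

5.7 L/h

CL = k × Vd = 0.0211 × 268 = 5.655 L/h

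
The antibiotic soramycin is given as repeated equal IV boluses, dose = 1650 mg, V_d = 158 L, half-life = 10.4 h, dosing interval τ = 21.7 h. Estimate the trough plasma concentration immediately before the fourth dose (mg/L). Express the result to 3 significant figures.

C₀ per dose = Dose / Vd = 1650 / 158 = 10.44 mg/L
k = ln2 / t½ = 0.693147 / 10.4 = 0.06665 h⁻¹
Fraction remaining after one interval: r = e^(−kτ) = e^(−0.06665 × 21.7) = 0.2354
Before dose 4, 3 doses have been given (aged 1τ, 2τ, 3τ).
C_trough = C₀ × (r + r² + … + r^3) = C₀ × r(1−r^3)/(1−r)
        = 10.44 × 0.2354 × (1 − 0.01304) / (1 − 0.2354) = 3.172 mg/L

3.17 mg/L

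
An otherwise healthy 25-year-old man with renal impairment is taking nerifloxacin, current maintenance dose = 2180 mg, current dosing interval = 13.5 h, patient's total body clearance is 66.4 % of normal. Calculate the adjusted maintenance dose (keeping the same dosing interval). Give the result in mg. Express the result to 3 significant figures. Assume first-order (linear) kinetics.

To keep the same average steady-state level, dosing rate must scale with clearance.
CL ratio = 66.4 / 100 = 0.6640
New dose (same interval) = 2180 × 0.6640 = 1448 mg

1450 mg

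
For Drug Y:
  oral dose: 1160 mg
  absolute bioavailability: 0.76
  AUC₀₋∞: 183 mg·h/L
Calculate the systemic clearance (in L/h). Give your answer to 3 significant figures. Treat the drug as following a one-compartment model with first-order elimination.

CL = F·Dose / AUC = 0.76 × 1160 / 183 = 4.817 L/h

4.82 L/h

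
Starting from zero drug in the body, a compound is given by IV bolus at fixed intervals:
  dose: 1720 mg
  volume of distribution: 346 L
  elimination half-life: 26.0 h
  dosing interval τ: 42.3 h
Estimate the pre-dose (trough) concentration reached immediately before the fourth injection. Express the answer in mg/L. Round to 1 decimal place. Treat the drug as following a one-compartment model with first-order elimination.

2.3 mg/L

C₀ per dose = Dose / Vd = 1720 / 346 = 4.971 mg/L
k = ln2 / t½ = 0.693147 / 26.0 = 0.02666 h⁻¹
Fraction remaining after one interval: r = e^(−kτ) = e^(−0.02666 × 42.3) = 0.3238
Before dose 4, 3 doses have been given (aged 1τ, 2τ, 3τ).
C_trough = C₀ × (r + r² + … + r^3) = C₀ × r(1−r^3)/(1−r)
        = 4.971 × 0.3238 × (1 − 0.03395) / (1 − 0.3238) = 2.300 mg/L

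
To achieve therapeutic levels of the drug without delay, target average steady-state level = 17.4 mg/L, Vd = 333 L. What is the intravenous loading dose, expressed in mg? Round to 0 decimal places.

5794 mg

LD = Css × Vd = 17.4 × 333 = 5794 mg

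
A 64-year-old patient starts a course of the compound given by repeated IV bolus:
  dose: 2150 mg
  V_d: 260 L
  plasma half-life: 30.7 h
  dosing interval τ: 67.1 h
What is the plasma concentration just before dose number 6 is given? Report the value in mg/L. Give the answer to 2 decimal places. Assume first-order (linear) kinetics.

2.33 mg/L

C₀ per dose = Dose / Vd = 2150 / 260 = 8.269 mg/L
k = ln2 / t½ = 0.693147 / 30.7 = 0.02258 h⁻¹
Fraction remaining after one interval: r = e^(−kτ) = e^(−0.02258 × 67.1) = 0.2198
Before dose 6, 5 doses have been given (aged 1τ, 2τ, 3τ, 4τ, 5τ).
C_trough = C₀ × (r + r² + … + r^5) = C₀ × r(1−r^5)/(1−r)
        = 8.269 × 0.2198 × (1 − 0.0005130) / (1 − 0.2198) = 2.328 mg/L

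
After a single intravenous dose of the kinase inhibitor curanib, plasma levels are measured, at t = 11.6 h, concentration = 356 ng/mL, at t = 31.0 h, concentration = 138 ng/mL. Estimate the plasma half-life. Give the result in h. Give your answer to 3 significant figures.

14.2 h

k = ln(C₁/C₂) / (t₂ − t₁) = ln(356/138) / (31.0 − 11.6)
  = 0.9477 / 19.40 = 0.04885 h⁻¹
t½ = ln2 / k = 0.693147 / 0.04885 = 14.19 h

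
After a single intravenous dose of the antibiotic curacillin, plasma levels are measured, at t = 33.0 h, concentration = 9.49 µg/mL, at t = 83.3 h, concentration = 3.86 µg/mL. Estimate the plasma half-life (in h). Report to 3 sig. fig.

k = ln(C₁/C₂) / (t₂ − t₁) = ln(9.49/3.86) / (83.3 − 33.0)
  = 0.8996 / 50.30 = 0.01788 h⁻¹
t½ = ln2 / k = 0.693147 / 0.01788 = 38.77 h

38.8 h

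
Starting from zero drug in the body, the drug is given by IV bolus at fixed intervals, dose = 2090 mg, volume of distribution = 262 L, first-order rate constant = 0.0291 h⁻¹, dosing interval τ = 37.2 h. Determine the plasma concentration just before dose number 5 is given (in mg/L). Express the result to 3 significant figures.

C₀ per dose = Dose / Vd = 2090 / 262 = 7.977 mg/L
Fraction remaining after one interval: r = e^(−kτ) = e^(−0.02910 × 37.2) = 0.3387
Before dose 5, 4 doses have been given (aged 1τ, 2τ, 3τ, 4τ).
C_trough = C₀ × (r + r² + … + r^4) = C₀ × r(1−r^4)/(1−r)
        = 7.977 × 0.3387 × (1 − 0.01316) / (1 − 0.3387) = 4.032 mg/L

4.03 mg/L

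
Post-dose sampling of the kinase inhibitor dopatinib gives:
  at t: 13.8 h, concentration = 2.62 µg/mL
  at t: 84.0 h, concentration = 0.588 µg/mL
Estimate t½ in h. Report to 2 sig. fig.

k = ln(C₁/C₂) / (t₂ − t₁) = ln(2.62/0.588) / (84.0 − 13.8)
  = 1.494 / 70.20 = 0.02128 h⁻¹
t½ = ln2 / k = 0.693147 / 0.02128 = 32.57 h

33 h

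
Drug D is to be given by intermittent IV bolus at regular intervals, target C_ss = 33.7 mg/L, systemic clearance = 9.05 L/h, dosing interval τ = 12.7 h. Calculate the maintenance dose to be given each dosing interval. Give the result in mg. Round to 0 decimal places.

3873 mg

At steady state, Dose/τ = Css × CL.
Dose = Css × CL × τ = 33.7 × 9.050 × 12.7 = 3873 mg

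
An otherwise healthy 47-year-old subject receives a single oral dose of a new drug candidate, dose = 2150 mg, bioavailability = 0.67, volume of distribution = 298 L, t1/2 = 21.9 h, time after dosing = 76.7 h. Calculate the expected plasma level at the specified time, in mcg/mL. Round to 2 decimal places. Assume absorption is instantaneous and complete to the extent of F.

Amount reaching circulation = F × Dose = 0.67 × 2150 = 1441 mg
C₀ = F·Dose / Vd = 1441 / 298 = 4.836 mg/L
k = ln2 / t½ = 0.693147 / 21.9 = 0.03165 h⁻¹
C = C₀ · e^(−k·t) = 4.836 × e^(−0.03165 × 76.7)
  = 4.836 × 0.08825 = 0.4268 mg/L
(0.4268 mg/L = 0.4268 mcg/mL)

0.43 mcg/mL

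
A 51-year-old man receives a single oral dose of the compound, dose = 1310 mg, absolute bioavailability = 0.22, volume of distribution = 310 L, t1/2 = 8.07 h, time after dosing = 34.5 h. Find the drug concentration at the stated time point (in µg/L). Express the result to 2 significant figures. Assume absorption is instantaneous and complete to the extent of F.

48 µg/L

Amount reaching circulation = F × Dose = 0.22 × 1310 = 288.2 mg
C₀ = F·Dose / Vd = 288.2 / 310 = 0.9297 mg/L
k = ln2 / t½ = 0.693147 / 8.07 = 0.08589 h⁻¹
C = C₀ · e^(−k·t) = 0.9297 × e^(−0.08589 × 34.5)
  = 0.9297 × 0.05165 = 0.04802 mg/L
Convert: 0.04802 mg/L × 1000 = 48.02 µg/L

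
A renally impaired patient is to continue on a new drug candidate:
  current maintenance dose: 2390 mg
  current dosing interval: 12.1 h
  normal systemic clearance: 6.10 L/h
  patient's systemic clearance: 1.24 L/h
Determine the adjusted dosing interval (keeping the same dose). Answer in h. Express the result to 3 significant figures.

To keep the same average steady-state level, dosing rate must scale with clearance.
CL ratio = 1.24 / 6.10 = 0.2033
New interval (same dose) = 12.1 / 0.2033 = 59.52 h

59.5 h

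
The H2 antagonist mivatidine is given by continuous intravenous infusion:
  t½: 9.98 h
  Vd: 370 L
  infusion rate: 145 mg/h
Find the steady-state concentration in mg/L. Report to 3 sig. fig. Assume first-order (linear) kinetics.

5.64 mg/L

k = ln2 / t½ = 0.693147 / 9.98 = 0.06945 h⁻¹
CL = k × Vd = 0.06945 × 370 = 25.70 L/h
At steady state Css = R₀ / CL = 145 / 25.70 = 5.642 mg/L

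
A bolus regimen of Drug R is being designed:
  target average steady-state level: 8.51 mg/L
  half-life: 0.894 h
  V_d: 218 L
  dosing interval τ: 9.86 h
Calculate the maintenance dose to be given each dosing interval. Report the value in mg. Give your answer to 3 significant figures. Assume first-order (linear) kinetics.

14200 mg

k = ln2 / t½ = 0.693147 / 0.894 = 0.7753 h⁻¹
CL = k × Vd = 0.7753 × 218 = 169.0 L/h
At steady state, Dose/τ = Css × CL.
Dose = Css × CL × τ = 8.51 × 169.0 × 9.86 = 14180 mg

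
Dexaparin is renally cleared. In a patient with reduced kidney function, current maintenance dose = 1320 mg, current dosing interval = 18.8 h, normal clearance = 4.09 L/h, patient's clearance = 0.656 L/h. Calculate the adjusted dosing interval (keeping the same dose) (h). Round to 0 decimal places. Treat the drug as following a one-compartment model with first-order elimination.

117 h

To keep the same average steady-state level, dosing rate must scale with clearance.
CL ratio = 0.656 / 4.09 = 0.1604
New interval (same dose) = 18.8 / 0.1604 = 117.2 h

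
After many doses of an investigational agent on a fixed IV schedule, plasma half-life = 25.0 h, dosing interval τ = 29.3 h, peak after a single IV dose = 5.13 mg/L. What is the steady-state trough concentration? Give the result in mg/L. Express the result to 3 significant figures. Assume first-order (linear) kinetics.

4.09 mg/L

k = ln2 / t½ = 0.693147 / 25.0 = 0.02773 h⁻¹
e^(−kτ) = e^(−0.02773 × 29.3) = 0.4438
Accumulation ratio R = 1 / (1 − e^(−kτ)) = 1 / (1 − 0.4438) = 1.798
Steady-state trough = C₀ × R × e^(−kτ) = 5.13 × 1.798 × 0.4438 = 4.093 mg/L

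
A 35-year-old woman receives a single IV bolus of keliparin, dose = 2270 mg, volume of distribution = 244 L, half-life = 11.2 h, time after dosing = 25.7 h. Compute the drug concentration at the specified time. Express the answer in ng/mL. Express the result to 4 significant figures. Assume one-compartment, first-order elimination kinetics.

C₀ = Dose / Vd = 2270 / 244 = 9.303 mg/L
k = ln2 / t½ = 0.693147 / 11.2 = 0.06189 h⁻¹
C = C₀ · e^(−k·t) = 9.303 × e^(−0.06189 × 25.7)
  = 9.303 × 0.2038 = 1.896 mg/L
Convert: 1.896 mg/L × 1000 = 1896 ng/mL

1896 ng/mL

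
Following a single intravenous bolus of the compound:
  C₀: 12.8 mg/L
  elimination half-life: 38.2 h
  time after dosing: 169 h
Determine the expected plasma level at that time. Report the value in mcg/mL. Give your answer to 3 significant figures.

k = ln2 / t½ = 0.693147 / 38.2 = 0.01815 h⁻¹
C = C₀ · e^(−k·t) = 12.80 × e^(−0.01815 × 169)
  = 12.80 × 0.04654 = 0.5957 mg/L
(0.5957 mg/L = 0.5957 mcg/mL)

0.596 mcg/mL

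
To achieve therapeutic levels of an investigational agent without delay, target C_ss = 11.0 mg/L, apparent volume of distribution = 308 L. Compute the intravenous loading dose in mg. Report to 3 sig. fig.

3390 mg

LD = Css × Vd = 11.0 × 308 = 3388 mg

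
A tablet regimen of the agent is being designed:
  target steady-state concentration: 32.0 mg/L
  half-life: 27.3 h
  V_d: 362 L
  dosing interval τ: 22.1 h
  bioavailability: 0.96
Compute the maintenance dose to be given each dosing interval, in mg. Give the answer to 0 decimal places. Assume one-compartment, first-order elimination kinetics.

6771 mg

k = ln2 / t½ = 0.693147 / 27.3 = 0.02539 h⁻¹
CL = k × Vd = 0.02539 × 362 = 9.191 L/h
At steady state, F × (Dose/τ) = Css × CL.
Dose = Css × CL × τ / F = 32.0 × 9.191 × 22.1 / 0.96 = 6771 mg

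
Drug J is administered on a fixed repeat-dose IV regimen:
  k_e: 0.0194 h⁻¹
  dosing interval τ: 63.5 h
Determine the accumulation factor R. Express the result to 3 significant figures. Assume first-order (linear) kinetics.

e^(−kτ) = e^(−0.01940 × 63.5) = 0.2917
Accumulation ratio R = 1 / (1 − e^(−kτ)) = 1 / (1 − 0.2917) = 1.412

1.41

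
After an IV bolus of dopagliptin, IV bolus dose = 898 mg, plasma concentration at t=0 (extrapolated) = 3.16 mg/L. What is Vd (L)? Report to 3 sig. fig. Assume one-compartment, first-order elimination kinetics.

284 L

Vd = Dose / C₀ = 898.0 / 3.16 = 284.2 L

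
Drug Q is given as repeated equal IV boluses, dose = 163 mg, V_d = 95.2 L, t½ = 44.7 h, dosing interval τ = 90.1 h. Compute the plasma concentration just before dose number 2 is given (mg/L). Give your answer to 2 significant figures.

C₀ per dose = Dose / Vd = 163 / 95.2 = 1.712 mg/L
k = ln2 / t½ = 0.693147 / 44.7 = 0.01551 h⁻¹
Fraction remaining after one interval: r = e^(−kτ) = e^(−0.01551 × 90.1) = 0.2472
Before dose 2, 1 dose has been given (aged 1τ).
C_trough = C₀ × r = 1.712 × 0.2472 = 0.4232 mg/L

0.42 mg/L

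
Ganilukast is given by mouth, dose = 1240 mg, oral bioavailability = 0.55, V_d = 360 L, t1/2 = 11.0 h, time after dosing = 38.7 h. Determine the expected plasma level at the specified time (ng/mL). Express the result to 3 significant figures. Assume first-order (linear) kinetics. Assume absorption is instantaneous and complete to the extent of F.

Amount reaching circulation = F × Dose = 0.55 × 1240 = 682.0 mg
C₀ = F·Dose / Vd = 682.0 / 360 = 1.894 mg/L
k = ln2 / t½ = 0.693147 / 11.0 = 0.06301 h⁻¹
C = C₀ · e^(−k·t) = 1.894 × e^(−0.06301 × 38.7)
  = 1.894 × 0.08729 = 0.1653 mg/L
Convert: 0.1653 mg/L × 1000 = 165.3 ng/mL

165 ng/mL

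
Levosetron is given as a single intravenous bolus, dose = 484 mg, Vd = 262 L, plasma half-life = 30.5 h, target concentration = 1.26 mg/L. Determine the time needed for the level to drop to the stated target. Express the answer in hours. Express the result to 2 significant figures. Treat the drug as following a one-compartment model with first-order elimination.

17 h

C₀ = Dose / Vd = 484.0 / 262 = 1.847 mg/L
k = ln2 / t½ = 0.693147 / 30.5 = 0.02273 h⁻¹
t = ln(C₀ / C) / k = ln(1.847 / 1.26) / 0.02273
  = ln(1.466) / 0.02273 = 0.3825 / 0.02273 = 16.83 h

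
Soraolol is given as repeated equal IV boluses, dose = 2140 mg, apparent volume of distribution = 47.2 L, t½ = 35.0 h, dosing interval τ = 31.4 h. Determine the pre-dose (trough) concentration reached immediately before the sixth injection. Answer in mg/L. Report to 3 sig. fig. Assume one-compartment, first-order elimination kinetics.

50.2 mg/L

C₀ per dose = Dose / Vd = 2140 / 47.2 = 45.34 mg/L
k = ln2 / t½ = 0.693147 / 35.0 = 0.01980 h⁻¹
Fraction remaining after one interval: r = e^(−kτ) = e^(−0.01980 × 31.4) = 0.5370
Before dose 6, 5 doses have been given (aged 1τ, 2τ, 3τ, 4τ, 5τ).
C_trough = C₀ × (r + r² + … + r^5) = C₀ × r(1−r^5)/(1−r)
        = 45.34 × 0.5370 × (1 − 0.04466) / (1 − 0.5370) = 50.24 mg/L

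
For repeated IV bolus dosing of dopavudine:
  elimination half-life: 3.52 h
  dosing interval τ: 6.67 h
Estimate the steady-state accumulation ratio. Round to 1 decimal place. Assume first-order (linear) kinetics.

1.4

k = ln2 / t½ = 0.693147 / 3.52 = 0.1969 h⁻¹
e^(−kτ) = e^(−0.1969 × 6.67) = 0.2689
Accumulation ratio R = 1 / (1 − e^(−kτ)) = 1 / (1 − 0.2689) = 1.368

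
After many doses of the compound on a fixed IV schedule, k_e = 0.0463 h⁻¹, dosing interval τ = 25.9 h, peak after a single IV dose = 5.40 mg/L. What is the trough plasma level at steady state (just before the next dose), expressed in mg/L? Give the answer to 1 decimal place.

2.3 mg/L

e^(−kτ) = e^(−0.04630 × 25.9) = 0.3014
Accumulation ratio R = 1 / (1 − e^(−kτ)) = 1 / (1 − 0.3014) = 1.431
Steady-state trough = C₀ × R × e^(−kτ) = 5.40 × 1.431 × 0.3014 = 2.329 mg/L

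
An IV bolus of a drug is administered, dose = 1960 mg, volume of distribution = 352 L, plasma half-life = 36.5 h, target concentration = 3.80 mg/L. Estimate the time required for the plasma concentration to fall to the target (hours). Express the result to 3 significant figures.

C₀ = Dose / Vd = 1960 / 352 = 5.568 mg/L
k = ln2 / t½ = 0.693147 / 36.5 = 0.01899 h⁻¹
t = ln(C₀ / C) / k = ln(5.568 / 3.80) / 0.01899
  = ln(1.465) / 0.01899 = 0.3819 / 0.01899 = 20.11 h

20.1 h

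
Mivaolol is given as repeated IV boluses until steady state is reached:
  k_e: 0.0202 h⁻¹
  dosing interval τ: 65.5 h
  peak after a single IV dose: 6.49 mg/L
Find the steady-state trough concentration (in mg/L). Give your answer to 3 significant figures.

e^(−kτ) = e^(−0.02020 × 65.5) = 0.2663
Accumulation ratio R = 1 / (1 − e^(−kτ)) = 1 / (1 − 0.2663) = 1.363
Steady-state trough = C₀ × R × e^(−kτ) = 6.49 × 1.363 × 0.2663 = 2.356 mg/L

2.36 mg/L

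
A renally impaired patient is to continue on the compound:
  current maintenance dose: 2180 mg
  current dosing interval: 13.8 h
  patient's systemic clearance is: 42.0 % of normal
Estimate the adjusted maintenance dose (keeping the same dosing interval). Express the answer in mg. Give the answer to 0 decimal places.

916 mg

To keep the same average steady-state level, dosing rate must scale with clearance.
CL ratio = 42.0 / 100 = 0.4200
New dose (same interval) = 2180 × 0.4200 = 915.6 mg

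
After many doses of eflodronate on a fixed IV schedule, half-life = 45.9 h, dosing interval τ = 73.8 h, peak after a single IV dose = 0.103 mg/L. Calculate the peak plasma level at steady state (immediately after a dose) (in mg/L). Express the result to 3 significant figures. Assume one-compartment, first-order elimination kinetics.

k = ln2 / t½ = 0.693147 / 45.9 = 0.01510 h⁻¹
e^(−kτ) = e^(−0.01510 × 73.8) = 0.3281
Accumulation ratio R = 1 / (1 − e^(−kτ)) = 1 / (1 − 0.3281) = 1.488
Steady-state peak = C₀ × R = 0.103 × 1.488 = 0.1533 mg/L

0.153 mg/L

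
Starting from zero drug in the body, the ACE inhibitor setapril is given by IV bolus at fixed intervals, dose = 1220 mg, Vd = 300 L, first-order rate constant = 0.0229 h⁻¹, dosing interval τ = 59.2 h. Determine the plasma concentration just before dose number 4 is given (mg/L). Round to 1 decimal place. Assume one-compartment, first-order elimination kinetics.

C₀ per dose = Dose / Vd = 1220 / 300 = 4.067 mg/L
Fraction remaining after one interval: r = e^(−kτ) = e^(−0.02290 × 59.2) = 0.2578
Before dose 4, 3 doses have been given (aged 1τ, 2τ, 3τ).
C_trough = C₀ × (r + r² + … + r^3) = C₀ × r(1−r^3)/(1−r)
        = 4.067 × 0.2578 × (1 − 0.01713) / (1 − 0.2578) = 1.388 mg/L

1.4 mg/L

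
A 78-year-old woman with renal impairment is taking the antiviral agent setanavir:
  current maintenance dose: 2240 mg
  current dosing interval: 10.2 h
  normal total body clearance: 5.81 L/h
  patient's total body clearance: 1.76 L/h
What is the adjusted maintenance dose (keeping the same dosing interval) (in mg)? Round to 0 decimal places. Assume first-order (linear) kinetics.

679 mg

To keep the same average steady-state level, dosing rate must scale with clearance.
CL ratio = 1.76 / 5.81 = 0.3029
New dose (same interval) = 2240 × 0.3029 = 678.5 mg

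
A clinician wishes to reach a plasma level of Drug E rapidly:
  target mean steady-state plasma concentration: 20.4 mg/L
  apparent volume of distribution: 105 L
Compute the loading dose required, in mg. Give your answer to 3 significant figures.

2140 mg

LD = Css × Vd = 20.4 × 105 = 2142 mg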